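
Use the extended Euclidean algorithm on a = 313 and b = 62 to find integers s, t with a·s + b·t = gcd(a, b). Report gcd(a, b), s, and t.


Euclidean algorithm on (313, 62) — divide until remainder is 0:
  313 = 5 · 62 + 3
  62 = 20 · 3 + 2
  3 = 1 · 2 + 1
  2 = 2 · 1 + 0
gcd(313, 62) = 1.
Track Bezout coefficients alongside the remainders: start with r₀ = 313 = a·1 + b·0 (s = 1, t = 0) and r₁ = 62 = a·0 + b·1 (s = 0, t = 1); each new remainder r_{k+1} = r_{k-1} − q_k·r_k inherits s_{k+1} = s_{k-1} − q_k·s_k, t_{k+1} = t_{k-1} − q_k·t_k, so r_k = a·s_k + b·t_k at every step:
  q = 5: r = 3, s = 1 − 5·0 = 1, t = 0 − 5·1 = -5  (check: 313·1 + 62·(-5) = 3)
  q = 20: r = 2, s = 0 − 20·1 = -20, t = 1 − 20·(-5) = 101  (check: 313·(-20) + 62·101 = 2)
  q = 1: r = 1, s = 1 − 1·(-20) = 21, t = -5 − 1·101 = -106  (check: 313·21 + 62·(-106) = 1)
The row with r = 1 (the gcd) gives the Bezout coefficients s = 21, t = -106.
Result: 313 · (21) + 62 · (-106) = 1.

gcd(313, 62) = 1; s = 21, t = -106 (check: 313·21 + 62·(-106) = 1).


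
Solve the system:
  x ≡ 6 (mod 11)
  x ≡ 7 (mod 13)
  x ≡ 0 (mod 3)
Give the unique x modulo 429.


Moduli 11, 13, 3 are pairwise coprime; by CRT there is a unique solution modulo M = 11 · 13 · 3 = 429.
Solve pairwise, accumulating the modulus:
  Start with x ≡ 6 (mod 11).
  Combine with x ≡ 7 (mod 13): since gcd(11, 13) = 1, we get a unique residue mod 143.
    Write x = 6 + 11·t and substitute into x ≡ 7 (mod 13): 11·t ≡ 7 − 6 = 1 (mod 13).
    The inverse of 11 mod 13 is 6 (since 11·6 = 66 = 5·13 + 1), so t ≡ 6·1 = 6 ≡ 6 (mod 13).
    Then x = 6 + 11·6 = 72, valid modulo lcm(11, 13) = 143: x ≡ 72 (mod 143).
  Combine with x ≡ 0 (mod 3): since gcd(143, 3) = 1, we get a unique residue mod 429.
    Write x = 72 + 143·t and substitute into x ≡ 0 (mod 3): 143·t ≡ 0 − 72 = -72 (mod 3).
    Reduce coefficients mod 3: 2·t ≡ 0 (mod 3).
    The inverse of 2 mod 3 is 2 (since 2·2 = 4 = 1·3 + 1), so t ≡ 2·0 = 0 ≡ 0 (mod 3).
    Then x = 72 + 143·0 = 72, valid modulo lcm(143, 3) = 429: x ≡ 72 (mod 429).
Verify: 72 mod 11 = 6 ✓, 72 mod 13 = 7 ✓, 72 mod 3 = 0 ✓.

x ≡ 72 (mod 429).


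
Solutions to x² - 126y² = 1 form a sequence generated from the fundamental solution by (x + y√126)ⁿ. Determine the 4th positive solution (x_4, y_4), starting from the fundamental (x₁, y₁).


Step 1: Find the fundamental solution (x₁, y₁) of x² - 126y² = 1.
  Expand √126 as a continued fraction. a₀ = ⌊√126⌋ = 11; iterate m_{k+1} = d_k·a_k − m_k, d_{k+1} = (126 − m_{k+1}²)/d_k, a_{k+1} = ⌊(a₀ + m_{k+1})/d_{k+1}⌋ (starting m₀ = 0, d₀ = 1), with convergents p_k = a_k·p_{k-1} + p_{k-2}, q_k = a_k·q_{k-1} + q_{k-2} (p₋₁ = 1, q₋₁ = 0):
  k = 0: a₀ = 11; p₀/q₀ = 11/1; p₀² − 126·q₀² = 121 − 126 = -5.
  k = 1: m = 11, d = 5, a = ⌊(11 + 11)/5⌋ = 4; p/q = (4·11 + 1)/(4·1 + 0) = 45/4; p² − 126·q² = 2025 − 2016 = 9.
  k = 2: m = 9, d = 9, a = ⌊(11 + 9)/9⌋ = 2; p/q = (2·45 + 11)/(2·4 + 1) = 101/9; p² − 126·q² = 10201 − 10206 = -5.
  k = 3: m = 9, d = 5, a = ⌊(11 + 9)/5⌋ = 4; p/q = (4·101 + 45)/(4·9 + 4) = 449/40; p² − 126·q² = 201601 − 201600 = 1.
  The first convergent with p² − 126·q² = 1 gives the fundamental solution (x₁, y₁) = (449, 40).
Step 2: Apply the recurrence (x_{n+1}, y_{n+1}) = (x₁x_n + 126y₁y_n, x₁y_n + y₁x_n) repeatedly.
  From (x_1, y_1) = (449, 40): x_2 = 449·449 + 126·40·40 = 403201; y_2 = 449·40 + 40·449 = 35920.
  From (x_2, y_2) = (403201, 35920): x_3 = 449·403201 + 126·40·35920 = 362074049; y_3 = 449·35920 + 40·403201 = 32256120.
  From (x_3, y_3) = (362074049, 32256120): x_4 = 449·362074049 + 126·40·32256120 = 325142092801; y_4 = 449·32256120 + 40·362074049 = 28965959840.
Step 3: Verify x_4² - 126·y_4² = 105717380511014096025601 - 105717380511014096025600 = 1 (should be 1). ✓

(x_1, y_1) = (449, 40); (x_4, y_4) = (325142092801, 28965959840).


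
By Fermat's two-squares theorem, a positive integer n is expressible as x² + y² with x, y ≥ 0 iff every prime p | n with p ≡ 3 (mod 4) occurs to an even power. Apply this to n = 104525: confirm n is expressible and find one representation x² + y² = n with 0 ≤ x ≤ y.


Step 1: Factor n = 104525 = 5^2 · 37 · 113.
Step 2: Check the mod-4 condition on each prime factor: 5 ≡ 1 (mod 4), exponent 2; 37 ≡ 1 (mod 4), exponent 1; 113 ≡ 1 (mod 4), exponent 1.
All primes ≡ 3 (mod 4) appear to even exponent (or don't appear), so by the two-squares theorem n IS expressible as a sum of two squares.
Step 3: Build a representation. Group n = k² · m with k = 5 and m = 37 · 113 = 4181 (a product of primes ≡ 1 (mod 4)); a representation of m scales to one of n via (k·x)² + (k·y)² = k²(x² + y²). Each prime p ≡ 1 (mod 4) is itself a sum of two squares; find a² by testing p − a² for a perfect square:
  37: 37 − 1² = 36 = 6² ⇒ 37 = 1² + 6².
  113: 113 − 1² = 112, 113 − 2² = 109, 113 − 3² = 104, 113 − 4² = 97, 113 − 5² = 88, 113 − 6² = 77, 113 − 7² = 64 = 8² ⇒ 113 = 7² + 8².
  Combine using the Brahmagupta–Fibonacci identity (a² + b²)(c² + d²) = (ac − bd)² + (ad + bc)² = (ac + bd)² + (ad − bc)²:
  37 · 113 = 4181: from (1² + 6²)(7² + 8²), take (1·7 − 6·8, 1·8 + 6·7) = (7 − 48, 8 + 42) = (-41, 50); dropping signs (only squares matter) gives (41, 50); check 41² + 50² = 1681 + 2500 = 4181 ✓.
  Scale by k = 5: (5·41, 5·50) = (205, 250).
Step 4: Order so x ≤ y and verify: 205² + 250² = 42025 + 62500 = 104525 = n. ✓

n = 104525 = 205² + 250² (one valid representation with x ≤ y).


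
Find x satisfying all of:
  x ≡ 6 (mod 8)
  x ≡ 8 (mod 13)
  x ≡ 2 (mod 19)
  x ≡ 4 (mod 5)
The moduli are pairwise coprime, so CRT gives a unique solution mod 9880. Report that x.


Product of moduli M = 8 · 13 · 19 · 5 = 9880.
Merge one congruence at a time:
  Start: x ≡ 6 (mod 8).
  Combine with x ≡ 8 (mod 13); new modulus lcm = 104.
    Write x = 6 + 8·t and substitute into x ≡ 8 (mod 13): 8·t ≡ 8 − 6 = 2 (mod 13).
    The inverse of 8 mod 13 is 5 (since 8·5 = 40 = 3·13 + 1), so t ≡ 5·2 = 10 ≡ 10 (mod 13).
    Then x = 6 + 8·10 = 86, valid modulo lcm(8, 13) = 104: x ≡ 86 (mod 104).
  Combine with x ≡ 2 (mod 19); new modulus lcm = 1976.
    Write x = 86 + 104·t and substitute into x ≡ 2 (mod 19): 104·t ≡ 2 − 86 = -84 (mod 19).
    Reduce coefficients mod 19: 9·t ≡ 11 (mod 19).
    The inverse of 9 mod 19 is 17 (since 9·17 = 153 = 8·19 + 1), so t ≡ 17·11 = 187 ≡ 16 (mod 19).
    Then x = 86 + 104·16 = 1750, valid modulo lcm(104, 19) = 1976: x ≡ 1750 (mod 1976).
  Combine with x ≡ 4 (mod 5); new modulus lcm = 9880.
    Write x = 1750 + 1976·t and substitute into x ≡ 4 (mod 5): 1976·t ≡ 4 − 1750 = -1746 (mod 5).
    Reduce coefficients mod 5: 1·t ≡ 4 (mod 5).
    So t ≡ 4 (mod 5).
    Then x = 1750 + 1976·4 = 9654, valid modulo lcm(1976, 5) = 9880: x ≡ 9654 (mod 9880).
Verify against each original: 9654 mod 8 = 6, 9654 mod 13 = 8, 9654 mod 19 = 2, 9654 mod 5 = 4.

x ≡ 9654 (mod 9880).


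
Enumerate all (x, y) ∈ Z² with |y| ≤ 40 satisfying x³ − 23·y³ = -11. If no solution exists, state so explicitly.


The equation is x³ - 23y³ = -11. For fixed y, x³ = 23·y³ − 11, so a solution requires the RHS to be a perfect cube.
Strategy: iterate y from -40 to 40, compute RHS = 23·y³ − 11, and check whether it is a (positive or negative) perfect cube.
Check small values of y:
  y = 0: RHS = -11 is not a perfect cube.
  y = 1: RHS = 12 is not a perfect cube.
  y = -1: RHS = -34 is not a perfect cube.
  y = 2: RHS = 173 is not a perfect cube.
  y = -2: RHS = -195 is not a perfect cube.
  y = 3: RHS = 610 is not a perfect cube.
  y = -3: RHS = -632 is not a perfect cube.
Continuing the search up to |y| = 40 finds no solutions either.
No (x, y) in the scanned range satisfies the equation.

No integer solutions with |y| ≤ 40.


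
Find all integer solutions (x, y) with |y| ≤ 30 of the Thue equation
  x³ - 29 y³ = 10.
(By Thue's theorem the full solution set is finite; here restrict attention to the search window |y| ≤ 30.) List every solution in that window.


The equation is x³ - 29y³ = 10. For fixed y, x³ = 29·y³ + 10, so a solution requires the RHS to be a perfect cube.
Strategy: iterate y from -30 to 30, compute RHS = 29·y³ + 10, and check whether it is a (positive or negative) perfect cube.
Check small values of y:
  y = 0: RHS = 10 is not a perfect cube.
  y = 1: RHS = 39 is not a perfect cube.
  y = -1: RHS = -19 is not a perfect cube.
  y = 2: RHS = 242 is not a perfect cube.
  y = -2: RHS = -222 is not a perfect cube.
  y = 3: RHS = 793 is not a perfect cube.
  y = -3: RHS = -773 is not a perfect cube.
Continuing the search up to |y| = 30 finds no solutions either.
No (x, y) in the scanned range satisfies the equation.

No integer solutions with |y| ≤ 30.


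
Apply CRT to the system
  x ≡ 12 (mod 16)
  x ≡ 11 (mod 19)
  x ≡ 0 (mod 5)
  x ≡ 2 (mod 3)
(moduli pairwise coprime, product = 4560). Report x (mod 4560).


Product of moduli M = 16 · 19 · 5 · 3 = 4560.
Merge one congruence at a time:
  Start: x ≡ 12 (mod 16).
  Combine with x ≡ 11 (mod 19); new modulus lcm = 304.
    Write x = 12 + 16·t and substitute into x ≡ 11 (mod 19): 16·t ≡ 11 − 12 = -1 (mod 19).
    Reduce coefficients mod 19: 16·t ≡ 18 (mod 19).
    The inverse of 16 mod 19 is 6 (since 16·6 = 96 = 5·19 + 1), so t ≡ 6·18 = 108 ≡ 13 (mod 19).
    Then x = 12 + 16·13 = 220, valid modulo lcm(16, 19) = 304: x ≡ 220 (mod 304).
  Combine with x ≡ 0 (mod 5); new modulus lcm = 1520.
    Write x = 220 + 304·t and substitute into x ≡ 0 (mod 5): 304·t ≡ 0 − 220 = -220 (mod 5).
    Reduce coefficients mod 5: 4·t ≡ 0 (mod 5).
    The inverse of 4 mod 5 is 4 (since 4·4 = 16 = 3·5 + 1), so t ≡ 4·0 = 0 ≡ 0 (mod 5).
    Then x = 220 + 304·0 = 220, valid modulo lcm(304, 5) = 1520: x ≡ 220 (mod 1520).
  Combine with x ≡ 2 (mod 3); new modulus lcm = 4560.
    Write x = 220 + 1520·t and substitute into x ≡ 2 (mod 3): 1520·t ≡ 2 − 220 = -218 (mod 3).
    Reduce coefficients mod 3: 2·t ≡ 1 (mod 3).
    The inverse of 2 mod 3 is 2 (since 2·2 = 4 = 1·3 + 1), so t ≡ 2·1 = 2 ≡ 2 (mod 3).
    Then x = 220 + 1520·2 = 3260, valid modulo lcm(1520, 3) = 4560: x ≡ 3260 (mod 4560).
Verify against each original: 3260 mod 16 = 12, 3260 mod 19 = 11, 3260 mod 5 = 0, 3260 mod 3 = 2.

x ≡ 3260 (mod 4560).


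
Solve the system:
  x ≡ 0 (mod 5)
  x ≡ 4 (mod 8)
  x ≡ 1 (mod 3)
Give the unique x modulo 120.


Moduli 5, 8, 3 are pairwise coprime; by CRT there is a unique solution modulo M = 5 · 8 · 3 = 120.
Solve pairwise, accumulating the modulus:
  Start with x ≡ 0 (mod 5).
  Combine with x ≡ 4 (mod 8): since gcd(5, 8) = 1, we get a unique residue mod 40.
    Write x = 0 + 5·t and substitute into x ≡ 4 (mod 8): 5·t ≡ 4 − 0 = 4 (mod 8).
    The inverse of 5 mod 8 is 5 (since 5·5 = 25 = 3·8 + 1), so t ≡ 5·4 = 20 ≡ 4 (mod 8).
    Then x = 0 + 5·4 = 20, valid modulo lcm(5, 8) = 40: x ≡ 20 (mod 40).
  Combine with x ≡ 1 (mod 3): since gcd(40, 3) = 1, we get a unique residue mod 120.
    Write x = 20 + 40·t and substitute into x ≡ 1 (mod 3): 40·t ≡ 1 − 20 = -19 (mod 3).
    Reduce coefficients mod 3: 1·t ≡ 2 (mod 3).
    So t ≡ 2 (mod 3).
    Then x = 20 + 40·2 = 100, valid modulo lcm(40, 3) = 120: x ≡ 100 (mod 120).
Verify: 100 mod 5 = 0 ✓, 100 mod 8 = 4 ✓, 100 mod 3 = 1 ✓.

x ≡ 100 (mod 120).


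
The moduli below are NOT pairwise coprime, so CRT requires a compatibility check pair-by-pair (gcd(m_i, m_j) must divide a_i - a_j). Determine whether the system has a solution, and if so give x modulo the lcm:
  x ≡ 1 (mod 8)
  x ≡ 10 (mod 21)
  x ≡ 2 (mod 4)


Moduli 8, 21, 4 are not pairwise coprime, so CRT works modulo lcm(m_i) when all pairwise compatibility conditions hold.
Pairwise compatibility: gcd(m_i, m_j) must divide a_i - a_j for every pair.
Merge one congruence at a time:
  Start: x ≡ 1 (mod 8).
  Combine with x ≡ 10 (mod 21): gcd(8, 21) = 1; 10 - 1 = 9, which IS divisible by 1, so compatible.
    Write x = 1 + 8·t and substitute into x ≡ 10 (mod 21): 8·t ≡ 10 − 1 = 9 (mod 21).
    The inverse of 8 mod 21 is 8 (since 8·8 = 64 = 3·21 + 1), so t ≡ 8·9 = 72 ≡ 9 (mod 21).
    Then x = 1 + 8·9 = 73, valid modulo lcm(8, 21) = 168: x ≡ 73 (mod 168).
  Combine with x ≡ 2 (mod 4): gcd(168, 4) = 4, and 2 - 73 = -71 is NOT divisible by 4.
    ⇒ system is inconsistent (no integer solution).

No solution (the system is inconsistent).


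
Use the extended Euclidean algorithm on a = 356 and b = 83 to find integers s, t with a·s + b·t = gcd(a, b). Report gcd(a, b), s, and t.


Euclidean algorithm on (356, 83) — divide until remainder is 0:
  356 = 4 · 83 + 24
  83 = 3 · 24 + 11
  24 = 2 · 11 + 2
  11 = 5 · 2 + 1
  2 = 2 · 1 + 0
gcd(356, 83) = 1.
Track Bezout coefficients alongside the remainders: start with r₀ = 356 = a·1 + b·0 (s = 1, t = 0) and r₁ = 83 = a·0 + b·1 (s = 0, t = 1); each new remainder r_{k+1} = r_{k-1} − q_k·r_k inherits s_{k+1} = s_{k-1} − q_k·s_k, t_{k+1} = t_{k-1} − q_k·t_k, so r_k = a·s_k + b·t_k at every step:
  q = 4: r = 24, s = 1 − 4·0 = 1, t = 0 − 4·1 = -4  (check: 356·1 + 83·(-4) = 24)
  q = 3: r = 11, s = 0 − 3·1 = -3, t = 1 − 3·(-4) = 13  (check: 356·(-3) + 83·13 = 11)
  q = 2: r = 2, s = 1 − 2·(-3) = 7, t = -4 − 2·13 = -30  (check: 356·7 + 83·(-30) = 2)
  q = 5: r = 1, s = -3 − 5·7 = -38, t = 13 − 5·(-30) = 163  (check: 356·(-38) + 83·163 = 1)
The row with r = 1 (the gcd) gives the Bezout coefficients s = -38, t = 163.
Result: 356 · (-38) + 83 · (163) = 1.

gcd(356, 83) = 1; s = -38, t = 163 (check: 356·(-38) + 83·163 = 1).


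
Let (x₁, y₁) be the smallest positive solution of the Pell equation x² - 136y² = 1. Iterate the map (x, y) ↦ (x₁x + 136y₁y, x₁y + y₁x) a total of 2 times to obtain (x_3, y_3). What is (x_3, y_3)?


Step 1: Find the fundamental solution (x₁, y₁) of x² - 136y² = 1.
  Expand √136 as a continued fraction. a₀ = ⌊√136⌋ = 11; iterate m_{k+1} = d_k·a_k − m_k, d_{k+1} = (136 − m_{k+1}²)/d_k, a_{k+1} = ⌊(a₀ + m_{k+1})/d_{k+1}⌋ (starting m₀ = 0, d₀ = 1), with convergents p_k = a_k·p_{k-1} + p_{k-2}, q_k = a_k·q_{k-1} + q_{k-2} (p₋₁ = 1, q₋₁ = 0):
  k = 0: a₀ = 11; p₀/q₀ = 11/1; p₀² − 136·q₀² = 121 − 136 = -15.
  k = 1: m = 11, d = 15, a = ⌊(11 + 11)/15⌋ = 1; p/q = (1·11 + 1)/(1·1 + 0) = 12/1; p² − 136·q² = 144 − 136 = 8.
  k = 2: m = 4, d = 8, a = ⌊(11 + 4)/8⌋ = 1; p/q = (1·12 + 11)/(1·1 + 1) = 23/2; p² − 136·q² = 529 − 544 = -15.
  k = 3: m = 4, d = 15, a = ⌊(11 + 4)/15⌋ = 1; p/q = (1·23 + 12)/(1·2 + 1) = 35/3; p² − 136·q² = 1225 − 1224 = 1.
  The first convergent with p² − 136·q² = 1 gives the fundamental solution (x₁, y₁) = (35, 3).
Step 2: Apply the recurrence (x_{n+1}, y_{n+1}) = (x₁x_n + 136y₁y_n, x₁y_n + y₁x_n) repeatedly.
  From (x_1, y_1) = (35, 3): x_2 = 35·35 + 136·3·3 = 2449; y_2 = 35·3 + 3·35 = 210.
  From (x_2, y_2) = (2449, 210): x_3 = 35·2449 + 136·3·210 = 171395; y_3 = 35·210 + 3·2449 = 14697.
Step 3: Verify x_3² - 136·y_3² = 29376246025 - 29376246024 = 1 (should be 1). ✓

(x_1, y_1) = (35, 3); (x_3, y_3) = (171395, 14697).


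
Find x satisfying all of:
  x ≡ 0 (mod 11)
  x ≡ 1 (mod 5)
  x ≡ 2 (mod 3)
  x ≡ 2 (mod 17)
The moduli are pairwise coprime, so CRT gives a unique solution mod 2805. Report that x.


Product of moduli M = 11 · 5 · 3 · 17 = 2805.
Merge one congruence at a time:
  Start: x ≡ 0 (mod 11).
  Combine with x ≡ 1 (mod 5); new modulus lcm = 55.
    Write x = 0 + 11·t and substitute into x ≡ 1 (mod 5): 11·t ≡ 1 − 0 = 1 (mod 5).
    Reduce coefficients mod 5: 1·t ≡ 1 (mod 5).
    So t ≡ 1 (mod 5).
    Then x = 0 + 11·1 = 11, valid modulo lcm(11, 5) = 55: x ≡ 11 (mod 55).
  Combine with x ≡ 2 (mod 3); new modulus lcm = 165.
    Write x = 11 + 55·t and substitute into x ≡ 2 (mod 3): 55·t ≡ 2 − 11 = -9 (mod 3).
    Reduce coefficients mod 3: 1·t ≡ 0 (mod 3).
    So t ≡ 0 (mod 3).
    Then x = 11 + 55·0 = 11, valid modulo lcm(55, 3) = 165: x ≡ 11 (mod 165).
  Combine with x ≡ 2 (mod 17); new modulus lcm = 2805.
    Write x = 11 + 165·t and substitute into x ≡ 2 (mod 17): 165·t ≡ 2 − 11 = -9 (mod 17).
    Reduce coefficients mod 17: 12·t ≡ 8 (mod 17).
    The inverse of 12 mod 17 is 10 (since 12·10 = 120 = 7·17 + 1), so t ≡ 10·8 = 80 ≡ 12 (mod 17).
    Then x = 11 + 165·12 = 1991, valid modulo lcm(165, 17) = 2805: x ≡ 1991 (mod 2805).
Verify against each original: 1991 mod 11 = 0, 1991 mod 5 = 1, 1991 mod 3 = 2, 1991 mod 17 = 2.

x ≡ 1991 (mod 2805).


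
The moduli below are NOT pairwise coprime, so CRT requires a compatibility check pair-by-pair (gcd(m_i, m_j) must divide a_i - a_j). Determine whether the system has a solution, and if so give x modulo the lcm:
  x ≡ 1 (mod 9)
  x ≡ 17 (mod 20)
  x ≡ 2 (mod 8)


Moduli 9, 20, 8 are not pairwise coprime, so CRT works modulo lcm(m_i) when all pairwise compatibility conditions hold.
Pairwise compatibility: gcd(m_i, m_j) must divide a_i - a_j for every pair.
Merge one congruence at a time:
  Start: x ≡ 1 (mod 9).
  Combine with x ≡ 17 (mod 20): gcd(9, 20) = 1; 17 - 1 = 16, which IS divisible by 1, so compatible.
    Write x = 1 + 9·t and substitute into x ≡ 17 (mod 20): 9·t ≡ 17 − 1 = 16 (mod 20).
    The inverse of 9 mod 20 is 9 (since 9·9 = 81 = 4·20 + 1), so t ≡ 9·16 = 144 ≡ 4 (mod 20).
    Then x = 1 + 9·4 = 37, valid modulo lcm(9, 20) = 180: x ≡ 37 (mod 180).
  Combine with x ≡ 2 (mod 8): gcd(180, 8) = 4, and 2 - 37 = -35 is NOT divisible by 4.
    ⇒ system is inconsistent (no integer solution).

No solution (the system is inconsistent).


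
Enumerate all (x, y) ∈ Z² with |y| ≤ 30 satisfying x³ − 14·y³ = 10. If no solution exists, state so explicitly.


The equation is x³ - 14y³ = 10. For fixed y, x³ = 14·y³ + 10, so a solution requires the RHS to be a perfect cube.
Strategy: iterate y from -30 to 30, compute RHS = 14·y³ + 10, and check whether it is a (positive or negative) perfect cube.
Check small values of y:
  y = 0: RHS = 10 is not a perfect cube.
  y = 1: RHS = 24 is not a perfect cube.
  y = -1: RHS = -4 is not a perfect cube.
  y = 2: RHS = 122 is not a perfect cube.
  y = -2: RHS = -102 is not a perfect cube.
  y = 3: RHS = 388 is not a perfect cube.
  y = -3: RHS = -368 is not a perfect cube.
Continuing the search up to |y| = 30 finds no solutions either.
No (x, y) in the scanned range satisfies the equation.

No integer solutions with |y| ≤ 30.


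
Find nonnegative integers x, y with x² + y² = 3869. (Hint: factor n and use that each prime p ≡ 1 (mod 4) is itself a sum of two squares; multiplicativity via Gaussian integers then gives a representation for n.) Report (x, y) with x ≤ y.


Step 1: Factor n = 3869 = 53 · 73.
Step 2: Check the mod-4 condition on each prime factor: 53 ≡ 1 (mod 4), exponent 1; 73 ≡ 1 (mod 4), exponent 1.
All primes ≡ 3 (mod 4) appear to even exponent (or don't appear), so by the two-squares theorem n IS expressible as a sum of two squares.
Step 3: Build a representation. Here n = 53 · 73 is a product of primes ≡ 1 (mod 4). Each prime p ≡ 1 (mod 4) is itself a sum of two squares; find a² by testing p − a² for a perfect square:
  53: 53 − 1² = 52, 53 − 2² = 49 = 7² ⇒ 53 = 2² + 7².
  73: 73 − 1² = 72, 73 − 2² = 69, 73 − 3² = 64 = 8² ⇒ 73 = 3² + 8².
  Combine using the Brahmagupta–Fibonacci identity (a² + b²)(c² + d²) = (ac − bd)² + (ad + bc)² = (ac + bd)² + (ad − bc)²:
  53 · 73 = 3869: from (2² + 7²)(3² + 8²), take (2·3 − 7·8, 2·8 + 7·3) = (6 − 56, 16 + 21) = (-50, 37); dropping signs (only squares matter) gives (50, 37); check 50² + 37² = 2500 + 1369 = 3869 ✓.
Step 4: Order so x ≤ y and verify: 37² + 50² = 1369 + 2500 = 3869 = n. ✓

n = 3869 = 37² + 50² (one valid representation with x ≤ y).


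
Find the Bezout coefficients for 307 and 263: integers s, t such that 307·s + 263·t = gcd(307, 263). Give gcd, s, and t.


Euclidean algorithm on (307, 263) — divide until remainder is 0:
  307 = 1 · 263 + 44
  263 = 5 · 44 + 43
  44 = 1 · 43 + 1
  43 = 43 · 1 + 0
gcd(307, 263) = 1.
Track Bezout coefficients alongside the remainders: start with r₀ = 307 = a·1 + b·0 (s = 1, t = 0) and r₁ = 263 = a·0 + b·1 (s = 0, t = 1); each new remainder r_{k+1} = r_{k-1} − q_k·r_k inherits s_{k+1} = s_{k-1} − q_k·s_k, t_{k+1} = t_{k-1} − q_k·t_k, so r_k = a·s_k + b·t_k at every step:
  q = 1: r = 44, s = 1 − 1·0 = 1, t = 0 − 1·1 = -1  (check: 307·1 + 263·(-1) = 44)
  q = 5: r = 43, s = 0 − 5·1 = -5, t = 1 − 5·(-1) = 6  (check: 307·(-5) + 263·6 = 43)
  q = 1: r = 1, s = 1 − 1·(-5) = 6, t = -1 − 1·6 = -7  (check: 307·6 + 263·(-7) = 1)
The row with r = 1 (the gcd) gives the Bezout coefficients s = 6, t = -7.
Result: 307 · (6) + 263 · (-7) = 1.

gcd(307, 263) = 1; s = 6, t = -7 (check: 307·6 + 263·(-7) = 1).


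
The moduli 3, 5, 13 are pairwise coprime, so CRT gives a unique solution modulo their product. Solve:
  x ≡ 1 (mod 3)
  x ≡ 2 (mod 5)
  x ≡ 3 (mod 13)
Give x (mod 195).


Moduli 3, 5, 13 are pairwise coprime; by CRT there is a unique solution modulo M = 3 · 5 · 13 = 195.
Solve pairwise, accumulating the modulus:
  Start with x ≡ 1 (mod 3).
  Combine with x ≡ 2 (mod 5): since gcd(3, 5) = 1, we get a unique residue mod 15.
    Write x = 1 + 3·t and substitute into x ≡ 2 (mod 5): 3·t ≡ 2 − 1 = 1 (mod 5).
    The inverse of 3 mod 5 is 2 (since 3·2 = 6 = 1·5 + 1), so t ≡ 2·1 = 2 ≡ 2 (mod 5).
    Then x = 1 + 3·2 = 7, valid modulo lcm(3, 5) = 15: x ≡ 7 (mod 15).
  Combine with x ≡ 3 (mod 13): since gcd(15, 13) = 1, we get a unique residue mod 195.
    Write x = 7 + 15·t and substitute into x ≡ 3 (mod 13): 15·t ≡ 3 − 7 = -4 (mod 13).
    Reduce coefficients mod 13: 2·t ≡ 9 (mod 13).
    The inverse of 2 mod 13 is 7 (since 2·7 = 14 = 1·13 + 1), so t ≡ 7·9 = 63 ≡ 11 (mod 13).
    Then x = 7 + 15·11 = 172, valid modulo lcm(15, 13) = 195: x ≡ 172 (mod 195).
Verify: 172 mod 3 = 1 ✓, 172 mod 5 = 2 ✓, 172 mod 13 = 3 ✓.

x ≡ 172 (mod 195).


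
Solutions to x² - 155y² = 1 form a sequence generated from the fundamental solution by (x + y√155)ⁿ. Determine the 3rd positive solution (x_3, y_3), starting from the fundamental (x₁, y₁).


Step 1: Find the fundamental solution (x₁, y₁) of x² - 155y² = 1.
  Expand √155 as a continued fraction. a₀ = ⌊√155⌋ = 12; iterate m_{k+1} = d_k·a_k − m_k, d_{k+1} = (155 − m_{k+1}²)/d_k, a_{k+1} = ⌊(a₀ + m_{k+1})/d_{k+1}⌋ (starting m₀ = 0, d₀ = 1), with convergents p_k = a_k·p_{k-1} + p_{k-2}, q_k = a_k·q_{k-1} + q_{k-2} (p₋₁ = 1, q₋₁ = 0):
  k = 0: a₀ = 12; p₀/q₀ = 12/1; p₀² − 155·q₀² = 144 − 155 = -11.
  k = 1: m = 12, d = 11, a = ⌊(12 + 12)/11⌋ = 2; p/q = (2·12 + 1)/(2·1 + 0) = 25/2; p² − 155·q² = 625 − 620 = 5.
  k = 2: m = 10, d = 5, a = ⌊(12 + 10)/5⌋ = 4; p/q = (4·25 + 12)/(4·2 + 1) = 112/9; p² − 155·q² = 12544 − 12555 = -11.
  k = 3: m = 10, d = 11, a = ⌊(12 + 10)/11⌋ = 2; p/q = (2·112 + 25)/(2·9 + 2) = 249/20; p² − 155·q² = 62001 − 62000 = 1.
  The first convergent with p² − 155·q² = 1 gives the fundamental solution (x₁, y₁) = (249, 20).
Step 2: Apply the recurrence (x_{n+1}, y_{n+1}) = (x₁x_n + 155y₁y_n, x₁y_n + y₁x_n) repeatedly.
  From (x_1, y_1) = (249, 20): x_2 = 249·249 + 155·20·20 = 124001; y_2 = 249·20 + 20·249 = 9960.
  From (x_2, y_2) = (124001, 9960): x_3 = 249·124001 + 155·20·9960 = 61752249; y_3 = 249·9960 + 20·124001 = 4960060.
Step 3: Verify x_3² - 155·y_3² = 3813340256558001 - 3813340256558000 = 1 (should be 1). ✓

(x_1, y_1) = (249, 20); (x_3, y_3) = (61752249, 4960060).


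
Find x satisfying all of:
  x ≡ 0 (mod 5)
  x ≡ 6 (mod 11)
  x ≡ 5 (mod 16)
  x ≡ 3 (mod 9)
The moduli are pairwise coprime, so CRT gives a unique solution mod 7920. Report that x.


Product of moduli M = 5 · 11 · 16 · 9 = 7920.
Merge one congruence at a time:
  Start: x ≡ 0 (mod 5).
  Combine with x ≡ 6 (mod 11); new modulus lcm = 55.
    Write x = 0 + 5·t and substitute into x ≡ 6 (mod 11): 5·t ≡ 6 − 0 = 6 (mod 11).
    The inverse of 5 mod 11 is 9 (since 5·9 = 45 = 4·11 + 1), so t ≡ 9·6 = 54 ≡ 10 (mod 11).
    Then x = 0 + 5·10 = 50, valid modulo lcm(5, 11) = 55: x ≡ 50 (mod 55).
  Combine with x ≡ 5 (mod 16); new modulus lcm = 880.
    Write x = 50 + 55·t and substitute into x ≡ 5 (mod 16): 55·t ≡ 5 − 50 = -45 (mod 16).
    Reduce coefficients mod 16: 7·t ≡ 3 (mod 16).
    The inverse of 7 mod 16 is 7 (since 7·7 = 49 = 3·16 + 1), so t ≡ 7·3 = 21 ≡ 5 (mod 16).
    Then x = 50 + 55·5 = 325, valid modulo lcm(55, 16) = 880: x ≡ 325 (mod 880).
  Combine with x ≡ 3 (mod 9); new modulus lcm = 7920.
    Write x = 325 + 880·t and substitute into x ≡ 3 (mod 9): 880·t ≡ 3 − 325 = -322 (mod 9).
    Reduce coefficients mod 9: 7·t ≡ 2 (mod 9).
    The inverse of 7 mod 9 is 4 (since 7·4 = 28 = 3·9 + 1), so t ≡ 4·2 = 8 ≡ 8 (mod 9).
    Then x = 325 + 880·8 = 7365, valid modulo lcm(880, 9) = 7920: x ≡ 7365 (mod 7920).
Verify against each original: 7365 mod 5 = 0, 7365 mod 11 = 6, 7365 mod 16 = 5, 7365 mod 9 = 3.

x ≡ 7365 (mod 7920).


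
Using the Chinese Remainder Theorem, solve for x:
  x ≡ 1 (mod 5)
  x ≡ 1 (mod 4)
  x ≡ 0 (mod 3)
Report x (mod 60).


Moduli 5, 4, 3 are pairwise coprime; by CRT there is a unique solution modulo M = 5 · 4 · 3 = 60.
Solve pairwise, accumulating the modulus:
  Start with x ≡ 1 (mod 5).
  Combine with x ≡ 1 (mod 4): since gcd(5, 4) = 1, we get a unique residue mod 20.
    Write x = 1 + 5·t and substitute into x ≡ 1 (mod 4): 5·t ≡ 1 − 1 = 0 (mod 4).
    Reduce coefficients mod 4: 1·t ≡ 0 (mod 4).
    So t ≡ 0 (mod 4).
    Then x = 1 + 5·0 = 1, valid modulo lcm(5, 4) = 20: x ≡ 1 (mod 20).
  Combine with x ≡ 0 (mod 3): since gcd(20, 3) = 1, we get a unique residue mod 60.
    Write x = 1 + 20·t and substitute into x ≡ 0 (mod 3): 20·t ≡ 0 − 1 = -1 (mod 3).
    Reduce coefficients mod 3: 2·t ≡ 2 (mod 3).
    The inverse of 2 mod 3 is 2 (since 2·2 = 4 = 1·3 + 1), so t ≡ 2·2 = 4 ≡ 1 (mod 3).
    Then x = 1 + 20·1 = 21, valid modulo lcm(20, 3) = 60: x ≡ 21 (mod 60).
Verify: 21 mod 5 = 1 ✓, 21 mod 4 = 1 ✓, 21 mod 3 = 0 ✓.

x ≡ 21 (mod 60).


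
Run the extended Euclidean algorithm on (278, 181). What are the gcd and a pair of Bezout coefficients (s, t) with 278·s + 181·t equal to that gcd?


Euclidean algorithm on (278, 181) — divide until remainder is 0:
  278 = 1 · 181 + 97
  181 = 1 · 97 + 84
  97 = 1 · 84 + 13
  84 = 6 · 13 + 6
  13 = 2 · 6 + 1
  6 = 6 · 1 + 0
gcd(278, 181) = 1.
Track Bezout coefficients alongside the remainders: start with r₀ = 278 = a·1 + b·0 (s = 1, t = 0) and r₁ = 181 = a·0 + b·1 (s = 0, t = 1); each new remainder r_{k+1} = r_{k-1} − q_k·r_k inherits s_{k+1} = s_{k-1} − q_k·s_k, t_{k+1} = t_{k-1} − q_k·t_k, so r_k = a·s_k + b·t_k at every step:
  q = 1: r = 97, s = 1 − 1·0 = 1, t = 0 − 1·1 = -1  (check: 278·1 + 181·(-1) = 97)
  q = 1: r = 84, s = 0 − 1·1 = -1, t = 1 − 1·(-1) = 2  (check: 278·(-1) + 181·2 = 84)
  q = 1: r = 13, s = 1 − 1·(-1) = 2, t = -1 − 1·2 = -3  (check: 278·2 + 181·(-3) = 13)
  q = 6: r = 6, s = -1 − 6·2 = -13, t = 2 − 6·(-3) = 20  (check: 278·(-13) + 181·20 = 6)
  q = 2: r = 1, s = 2 − 2·(-13) = 28, t = -3 − 2·20 = -43  (check: 278·28 + 181·(-43) = 1)
The row with r = 1 (the gcd) gives the Bezout coefficients s = 28, t = -43.
Result: 278 · (28) + 181 · (-43) = 1.

gcd(278, 181) = 1; s = 28, t = -43 (check: 278·28 + 181·(-43) = 1).


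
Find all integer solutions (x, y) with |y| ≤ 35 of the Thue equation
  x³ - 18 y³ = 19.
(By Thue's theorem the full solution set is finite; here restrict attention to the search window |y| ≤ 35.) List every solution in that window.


The equation is x³ - 18y³ = 19. For fixed y, x³ = 18·y³ + 19, so a solution requires the RHS to be a perfect cube.
Strategy: iterate y from -35 to 35, compute RHS = 18·y³ + 19, and check whether it is a (positive or negative) perfect cube.
Check small values of y:
  y = 0: RHS = 19 is not a perfect cube.
  y = 1: RHS = 37 is not a perfect cube.
  y = -1: RHS = 1 = (1)³ ⇒ x = 1 works.
  y = 2: RHS = 163 is not a perfect cube.
  y = -2: RHS = -125 = (-5)³ ⇒ x = -5 works.
  y = 3: RHS = 505 is not a perfect cube.
  y = -3: RHS = -467 is not a perfect cube.
Continuing the search up to |y| = 35 finds no further solutions beyond those listed.
Collected solutions: (1, -1), (-5, -2).

Solutions (with |y| ≤ 35): (1, -1), (-5, -2).


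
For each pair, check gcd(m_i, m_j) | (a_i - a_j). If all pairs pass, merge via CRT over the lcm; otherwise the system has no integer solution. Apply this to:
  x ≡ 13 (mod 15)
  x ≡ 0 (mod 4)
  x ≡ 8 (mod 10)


Moduli 15, 4, 10 are not pairwise coprime, so CRT works modulo lcm(m_i) when all pairwise compatibility conditions hold.
Pairwise compatibility: gcd(m_i, m_j) must divide a_i - a_j for every pair.
Merge one congruence at a time:
  Start: x ≡ 13 (mod 15).
  Combine with x ≡ 0 (mod 4): gcd(15, 4) = 1; 0 - 13 = -13, which IS divisible by 1, so compatible.
    Write x = 13 + 15·t and substitute into x ≡ 0 (mod 4): 15·t ≡ 0 − 13 = -13 (mod 4).
    Reduce coefficients mod 4: 3·t ≡ 3 (mod 4).
    The inverse of 3 mod 4 is 3 (since 3·3 = 9 = 2·4 + 1), so t ≡ 3·3 = 9 ≡ 1 (mod 4).
    Then x = 13 + 15·1 = 28, valid modulo lcm(15, 4) = 60: x ≡ 28 (mod 60).
  Combine with x ≡ 8 (mod 10): gcd(60, 10) = 10; 8 - 28 = -20, which IS divisible by 10, so compatible.
    Write x = 28 + 60·t and substitute into x ≡ 8 (mod 10): 60·t ≡ 8 − 28 = -20 (mod 10).
    Divide the congruence (and modulus) by g = 10: 6·t ≡ -2 (mod 1).
    Modulo 1 every t works; take t = 0.
    Then x = 28 + 60·0 = 28, valid modulo lcm(60, 10) = 60: x ≡ 28 (mod 60).
Verify: 28 mod 15 = 13, 28 mod 4 = 0, 28 mod 10 = 8.

x ≡ 28 (mod 60).


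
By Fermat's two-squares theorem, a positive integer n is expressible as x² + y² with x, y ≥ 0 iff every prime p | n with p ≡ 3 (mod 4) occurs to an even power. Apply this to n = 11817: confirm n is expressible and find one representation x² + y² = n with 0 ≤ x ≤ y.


Step 1: Factor n = 11817 = 3^2 · 13 · 101.
Step 2: Check the mod-4 condition on each prime factor: 3 ≡ 3 (mod 4), exponent 2 (must be even); 13 ≡ 1 (mod 4), exponent 1; 101 ≡ 1 (mod 4), exponent 1.
All primes ≡ 3 (mod 4) appear to even exponent (or don't appear), so by the two-squares theorem n IS expressible as a sum of two squares.
Step 3: Build a representation. Group n = k² · m with k = 3 and m = 13 · 101 = 1313 (a product of primes ≡ 1 (mod 4)); a representation of m scales to one of n via (k·x)² + (k·y)² = k²(x² + y²). Each prime p ≡ 1 (mod 4) is itself a sum of two squares; find a² by testing p − a² for a perfect square:
  13: 13 − 1² = 12, 13 − 2² = 9 = 3² ⇒ 13 = 2² + 3².
  101: 101 − 1² = 100 = 10² ⇒ 101 = 1² + 10².
  Combine using the Brahmagupta–Fibonacci identity (a² + b²)(c² + d²) = (ac − bd)² + (ad + bc)² = (ac + bd)² + (ad − bc)²:
  13 · 101 = 1313: from (2² + 3²)(1² + 10²), take (2·1 − 3·10, 2·10 + 3·1) = (2 − 30, 20 + 3) = (-28, 23); dropping signs (only squares matter) gives (28, 23); check 28² + 23² = 784 + 529 = 1313 ✓.
  Scale by k = 3: (3·28, 3·23) = (84, 69).
Step 4: Order so x ≤ y and verify: 69² + 84² = 4761 + 7056 = 11817 = n. ✓

n = 11817 = 69² + 84² (one valid representation with x ≤ y).


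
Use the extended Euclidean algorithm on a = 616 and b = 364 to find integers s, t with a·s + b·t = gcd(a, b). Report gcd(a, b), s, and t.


Euclidean algorithm on (616, 364) — divide until remainder is 0:
  616 = 1 · 364 + 252
  364 = 1 · 252 + 112
  252 = 2 · 112 + 28
  112 = 4 · 28 + 0
gcd(616, 364) = 28.
Track Bezout coefficients alongside the remainders: start with r₀ = 616 = a·1 + b·0 (s = 1, t = 0) and r₁ = 364 = a·0 + b·1 (s = 0, t = 1); each new remainder r_{k+1} = r_{k-1} − q_k·r_k inherits s_{k+1} = s_{k-1} − q_k·s_k, t_{k+1} = t_{k-1} − q_k·t_k, so r_k = a·s_k + b·t_k at every step:
  q = 1: r = 252, s = 1 − 1·0 = 1, t = 0 − 1·1 = -1  (check: 616·1 + 364·(-1) = 252)
  q = 1: r = 112, s = 0 − 1·1 = -1, t = 1 − 1·(-1) = 2  (check: 616·(-1) + 364·2 = 112)
  q = 2: r = 28, s = 1 − 2·(-1) = 3, t = -1 − 2·2 = -5  (check: 616·3 + 364·(-5) = 28)
The row with r = 28 (the gcd) gives the Bezout coefficients s = 3, t = -5.
Result: 616 · (3) + 364 · (-5) = 28.

gcd(616, 364) = 28; s = 3, t = -5 (check: 616·3 + 364·(-5) = 28).


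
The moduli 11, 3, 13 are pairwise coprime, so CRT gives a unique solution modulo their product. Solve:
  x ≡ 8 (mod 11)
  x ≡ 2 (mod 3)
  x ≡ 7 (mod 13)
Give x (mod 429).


Moduli 11, 3, 13 are pairwise coprime; by CRT there is a unique solution modulo M = 11 · 3 · 13 = 429.
Solve pairwise, accumulating the modulus:
  Start with x ≡ 8 (mod 11).
  Combine with x ≡ 2 (mod 3): since gcd(11, 3) = 1, we get a unique residue mod 33.
    Write x = 8 + 11·t and substitute into x ≡ 2 (mod 3): 11·t ≡ 2 − 8 = -6 (mod 3).
    Reduce coefficients mod 3: 2·t ≡ 0 (mod 3).
    The inverse of 2 mod 3 is 2 (since 2·2 = 4 = 1·3 + 1), so t ≡ 2·0 = 0 ≡ 0 (mod 3).
    Then x = 8 + 11·0 = 8, valid modulo lcm(11, 3) = 33: x ≡ 8 (mod 33).
  Combine with x ≡ 7 (mod 13): since gcd(33, 13) = 1, we get a unique residue mod 429.
    Write x = 8 + 33·t and substitute into x ≡ 7 (mod 13): 33·t ≡ 7 − 8 = -1 (mod 13).
    Reduce coefficients mod 13: 7·t ≡ 12 (mod 13).
    The inverse of 7 mod 13 is 2 (since 7·2 = 14 = 1·13 + 1), so t ≡ 2·12 = 24 ≡ 11 (mod 13).
    Then x = 8 + 33·11 = 371, valid modulo lcm(33, 13) = 429: x ≡ 371 (mod 429).
Verify: 371 mod 11 = 8 ✓, 371 mod 3 = 2 ✓, 371 mod 13 = 7 ✓.

x ≡ 371 (mod 429).


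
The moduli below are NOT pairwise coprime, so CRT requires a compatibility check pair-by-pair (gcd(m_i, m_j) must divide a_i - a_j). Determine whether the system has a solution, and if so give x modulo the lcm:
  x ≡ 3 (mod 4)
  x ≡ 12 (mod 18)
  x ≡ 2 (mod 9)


Moduli 4, 18, 9 are not pairwise coprime, so CRT works modulo lcm(m_i) when all pairwise compatibility conditions hold.
Pairwise compatibility: gcd(m_i, m_j) must divide a_i - a_j for every pair.
Merge one congruence at a time:
  Start: x ≡ 3 (mod 4).
  Combine with x ≡ 12 (mod 18): gcd(4, 18) = 2, and 12 - 3 = 9 is NOT divisible by 2.
    ⇒ system is inconsistent (no integer solution).

No solution (the system is inconsistent).


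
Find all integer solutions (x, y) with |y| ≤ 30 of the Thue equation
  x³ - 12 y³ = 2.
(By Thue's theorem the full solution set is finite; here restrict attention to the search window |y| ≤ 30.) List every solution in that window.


The equation is x³ - 12y³ = 2. For fixed y, x³ = 12·y³ + 2, so a solution requires the RHS to be a perfect cube.
Strategy: iterate y from -30 to 30, compute RHS = 12·y³ + 2, and check whether it is a (positive or negative) perfect cube.
Check small values of y:
  y = 0: RHS = 2 is not a perfect cube.
  y = 1: RHS = 14 is not a perfect cube.
  y = -1: RHS = -10 is not a perfect cube.
  y = 2: RHS = 98 is not a perfect cube.
  y = -2: RHS = -94 is not a perfect cube.
  y = 3: RHS = 326 is not a perfect cube.
  y = -3: RHS = -322 is not a perfect cube.
Continuing the search up to |y| = 30 finds no solutions either.
No (x, y) in the scanned range satisfies the equation.

No integer solutions with |y| ≤ 30.


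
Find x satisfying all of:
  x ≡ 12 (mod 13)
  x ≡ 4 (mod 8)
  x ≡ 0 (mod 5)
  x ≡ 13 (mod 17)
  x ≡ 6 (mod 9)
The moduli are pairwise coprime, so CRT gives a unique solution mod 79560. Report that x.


Product of moduli M = 13 · 8 · 5 · 17 · 9 = 79560.
Merge one congruence at a time:
  Start: x ≡ 12 (mod 13).
  Combine with x ≡ 4 (mod 8); new modulus lcm = 104.
    Write x = 12 + 13·t and substitute into x ≡ 4 (mod 8): 13·t ≡ 4 − 12 = -8 (mod 8).
    Reduce coefficients mod 8: 5·t ≡ 0 (mod 8).
    The inverse of 5 mod 8 is 5 (since 5·5 = 25 = 3·8 + 1), so t ≡ 5·0 = 0 ≡ 0 (mod 8).
    Then x = 12 + 13·0 = 12, valid modulo lcm(13, 8) = 104: x ≡ 12 (mod 104).
  Combine with x ≡ 0 (mod 5); new modulus lcm = 520.
    Write x = 12 + 104·t and substitute into x ≡ 0 (mod 5): 104·t ≡ 0 − 12 = -12 (mod 5).
    Reduce coefficients mod 5: 4·t ≡ 3 (mod 5).
    The inverse of 4 mod 5 is 4 (since 4·4 = 16 = 3·5 + 1), so t ≡ 4·3 = 12 ≡ 2 (mod 5).
    Then x = 12 + 104·2 = 220, valid modulo lcm(104, 5) = 520: x ≡ 220 (mod 520).
  Combine with x ≡ 13 (mod 17); new modulus lcm = 8840.
    Write x = 220 + 520·t and substitute into x ≡ 13 (mod 17): 520·t ≡ 13 − 220 = -207 (mod 17).
    Reduce coefficients mod 17: 10·t ≡ 14 (mod 17).
    The inverse of 10 mod 17 is 12 (since 10·12 = 120 = 7·17 + 1), so t ≡ 12·14 = 168 ≡ 15 (mod 17).
    Then x = 220 + 520·15 = 8020, valid modulo lcm(520, 17) = 8840: x ≡ 8020 (mod 8840).
  Combine with x ≡ 6 (mod 9); new modulus lcm = 79560.
    Write x = 8020 + 8840·t and substitute into x ≡ 6 (mod 9): 8840·t ≡ 6 − 8020 = -8014 (mod 9).
    Reduce coefficients mod 9: 2·t ≡ 5 (mod 9).
    The inverse of 2 mod 9 is 5 (since 2·5 = 10 = 1·9 + 1), so t ≡ 5·5 = 25 ≡ 7 (mod 9).
    Then x = 8020 + 8840·7 = 69900, valid modulo lcm(8840, 9) = 79560: x ≡ 69900 (mod 79560).
Verify against each original: 69900 mod 13 = 12, 69900 mod 8 = 4, 69900 mod 5 = 0, 69900 mod 17 = 13, 69900 mod 9 = 6.

x ≡ 69900 (mod 79560).


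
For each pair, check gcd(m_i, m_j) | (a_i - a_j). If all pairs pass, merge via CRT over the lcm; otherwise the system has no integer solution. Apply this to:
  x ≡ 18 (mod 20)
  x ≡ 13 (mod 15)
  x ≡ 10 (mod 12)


Moduli 20, 15, 12 are not pairwise coprime, so CRT works modulo lcm(m_i) when all pairwise compatibility conditions hold.
Pairwise compatibility: gcd(m_i, m_j) must divide a_i - a_j for every pair.
Merge one congruence at a time:
  Start: x ≡ 18 (mod 20).
  Combine with x ≡ 13 (mod 15): gcd(20, 15) = 5; 13 - 18 = -5, which IS divisible by 5, so compatible.
    Write x = 18 + 20·t and substitute into x ≡ 13 (mod 15): 20·t ≡ 13 − 18 = -5 (mod 15).
    Divide the congruence (and modulus) by g = 5: 4·t ≡ -1 (mod 3).
    Reduce coefficients mod 3: 1·t ≡ 2 (mod 3).
    So t ≡ 2 (mod 3).
    Then x = 18 + 20·2 = 58, valid modulo lcm(20, 15) = 60: x ≡ 58 (mod 60).
  Combine with x ≡ 10 (mod 12): gcd(60, 12) = 12; 10 - 58 = -48, which IS divisible by 12, so compatible.
    Write x = 58 + 60·t and substitute into x ≡ 10 (mod 12): 60·t ≡ 10 − 58 = -48 (mod 12).
    Divide the congruence (and modulus) by g = 12: 5·t ≡ -4 (mod 1).
    Modulo 1 every t works; take t = 0.
    Then x = 58 + 60·0 = 58, valid modulo lcm(60, 12) = 60: x ≡ 58 (mod 60).
Verify: 58 mod 20 = 18, 58 mod 15 = 13, 58 mod 12 = 10.

x ≡ 58 (mod 60).


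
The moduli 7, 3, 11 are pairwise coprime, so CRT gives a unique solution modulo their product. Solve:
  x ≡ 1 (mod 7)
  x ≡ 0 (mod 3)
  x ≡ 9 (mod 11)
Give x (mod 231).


Moduli 7, 3, 11 are pairwise coprime; by CRT there is a unique solution modulo M = 7 · 3 · 11 = 231.
Solve pairwise, accumulating the modulus:
  Start with x ≡ 1 (mod 7).
  Combine with x ≡ 0 (mod 3): since gcd(7, 3) = 1, we get a unique residue mod 21.
    Write x = 1 + 7·t and substitute into x ≡ 0 (mod 3): 7·t ≡ 0 − 1 = -1 (mod 3).
    Reduce coefficients mod 3: 1·t ≡ 2 (mod 3).
    So t ≡ 2 (mod 3).
    Then x = 1 + 7·2 = 15, valid modulo lcm(7, 3) = 21: x ≡ 15 (mod 21).
  Combine with x ≡ 9 (mod 11): since gcd(21, 11) = 1, we get a unique residue mod 231.
    Write x = 15 + 21·t and substitute into x ≡ 9 (mod 11): 21·t ≡ 9 − 15 = -6 (mod 11).
    Reduce coefficients mod 11: 10·t ≡ 5 (mod 11).
    The inverse of 10 mod 11 is 10 (since 10·10 = 100 = 9·11 + 1), so t ≡ 10·5 = 50 ≡ 6 (mod 11).
    Then x = 15 + 21·6 = 141, valid modulo lcm(21, 11) = 231: x ≡ 141 (mod 231).
Verify: 141 mod 7 = 1 ✓, 141 mod 3 = 0 ✓, 141 mod 11 = 9 ✓.

x ≡ 141 (mod 231).
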